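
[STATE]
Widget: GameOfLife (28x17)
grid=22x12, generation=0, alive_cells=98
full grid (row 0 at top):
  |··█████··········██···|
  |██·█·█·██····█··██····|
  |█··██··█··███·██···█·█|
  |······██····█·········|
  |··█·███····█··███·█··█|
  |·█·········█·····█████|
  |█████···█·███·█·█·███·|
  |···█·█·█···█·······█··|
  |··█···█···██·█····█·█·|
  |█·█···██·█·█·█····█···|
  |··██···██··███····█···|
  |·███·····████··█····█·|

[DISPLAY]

Gen: 0                      
··█████··········██···      
██·█·█·██····█··██····      
█··██··█··███·██···█·█      
······██····█·········      
··█·███····█··███·█··█      
·█·········█·····█████      
█████···█·███·█·█·███·      
···█·█·█···█·······█··      
··█···█···██·█····█·█·      
█·█···██·█·█·█····█···      
··██···██··███····█···      
·███·····████··█····█·      
                            
                            
                            
                            


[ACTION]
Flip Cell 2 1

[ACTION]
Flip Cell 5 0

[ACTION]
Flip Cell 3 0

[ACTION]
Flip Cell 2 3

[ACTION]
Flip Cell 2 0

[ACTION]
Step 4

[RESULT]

Gen: 4                      
██·········█·█········      
·····█····█··█········      
···██····█····█·······      
█··█·····█···█·█······      
···██······███·█····██      
██······██···█·█····██      
·········███·███······      
·█·······█····█···█···      
·············███·█·█··      
·██········█·█··█···█·      
··█···█···████···█·█··      
··█···███···█·····█···      
                            
                            
                            
                            


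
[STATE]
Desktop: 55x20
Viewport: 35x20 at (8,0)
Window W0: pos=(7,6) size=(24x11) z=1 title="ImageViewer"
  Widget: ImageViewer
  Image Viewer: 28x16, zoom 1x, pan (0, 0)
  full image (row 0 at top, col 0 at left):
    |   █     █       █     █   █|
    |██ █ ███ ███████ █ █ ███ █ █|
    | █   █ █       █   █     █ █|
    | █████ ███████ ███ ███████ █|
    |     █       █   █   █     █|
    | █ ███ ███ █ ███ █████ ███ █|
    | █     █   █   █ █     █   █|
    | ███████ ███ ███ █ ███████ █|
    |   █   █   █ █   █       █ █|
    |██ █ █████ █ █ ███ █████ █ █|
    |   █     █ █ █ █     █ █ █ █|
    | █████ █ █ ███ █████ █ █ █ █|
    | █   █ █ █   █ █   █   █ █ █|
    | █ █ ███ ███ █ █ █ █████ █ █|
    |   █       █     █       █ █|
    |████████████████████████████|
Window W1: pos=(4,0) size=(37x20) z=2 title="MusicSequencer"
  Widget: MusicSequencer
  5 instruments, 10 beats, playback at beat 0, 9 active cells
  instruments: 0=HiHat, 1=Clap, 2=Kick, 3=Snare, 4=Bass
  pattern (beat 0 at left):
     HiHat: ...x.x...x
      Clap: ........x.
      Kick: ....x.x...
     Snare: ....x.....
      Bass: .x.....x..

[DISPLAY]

━━━━━━━━━━━━━━━━━━━━━━━━━━━━━━━━┓  
sicSequencer                    ┃  
────────────────────────────────┨  
   ▼123456789                   ┃  
Hat···█·█···█                   ┃  
lap········█·                   ┃  
ick····█·█···                   ┃  
are····█·····                   ┃  
ass·█·····█··                   ┃  
                                ┃  
                                ┃  
                                ┃  
                                ┃  
                                ┃  
                                ┃  
                                ┃  
                                ┃  
                                ┃  
                                ┃  
━━━━━━━━━━━━━━━━━━━━━━━━━━━━━━━━┛  


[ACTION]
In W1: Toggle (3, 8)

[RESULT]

━━━━━━━━━━━━━━━━━━━━━━━━━━━━━━━━┓  
sicSequencer                    ┃  
────────────────────────────────┨  
   ▼123456789                   ┃  
Hat···█·█···█                   ┃  
lap········█·                   ┃  
ick····█·█···                   ┃  
are····█···█·                   ┃  
ass·█·····█··                   ┃  
                                ┃  
                                ┃  
                                ┃  
                                ┃  
                                ┃  
                                ┃  
                                ┃  
                                ┃  
                                ┃  
                                ┃  
━━━━━━━━━━━━━━━━━━━━━━━━━━━━━━━━┛  


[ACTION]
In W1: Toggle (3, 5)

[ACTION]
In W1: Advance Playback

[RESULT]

━━━━━━━━━━━━━━━━━━━━━━━━━━━━━━━━┓  
sicSequencer                    ┃  
────────────────────────────────┨  
   0▼23456789                   ┃  
Hat···█·█···█                   ┃  
lap········█·                   ┃  
ick····█·█···                   ┃  
are····██··█·                   ┃  
ass·█·····█··                   ┃  
                                ┃  
                                ┃  
                                ┃  
                                ┃  
                                ┃  
                                ┃  
                                ┃  
                                ┃  
                                ┃  
                                ┃  
━━━━━━━━━━━━━━━━━━━━━━━━━━━━━━━━┛  


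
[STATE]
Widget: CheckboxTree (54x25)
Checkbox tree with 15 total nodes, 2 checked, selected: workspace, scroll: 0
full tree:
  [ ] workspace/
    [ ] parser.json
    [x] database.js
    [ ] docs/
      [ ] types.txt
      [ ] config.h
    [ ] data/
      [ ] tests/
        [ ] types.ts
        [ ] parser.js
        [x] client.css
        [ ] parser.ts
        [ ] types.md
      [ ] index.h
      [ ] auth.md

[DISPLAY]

>[-] workspace/                                       
   [ ] parser.json                                    
   [x] database.js                                    
   [ ] docs/                                          
     [ ] types.txt                                    
     [ ] config.h                                     
   [-] data/                                          
     [-] tests/                                       
       [ ] types.ts                                   
       [ ] parser.js                                  
       [x] client.css                                 
       [ ] parser.ts                                  
       [ ] types.md                                   
     [ ] index.h                                      
     [ ] auth.md                                      
                                                      
                                                      
                                                      
                                                      
                                                      
                                                      
                                                      
                                                      
                                                      
                                                      


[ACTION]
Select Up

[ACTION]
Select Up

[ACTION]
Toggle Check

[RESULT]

>[x] workspace/                                       
   [x] parser.json                                    
   [x] database.js                                    
   [x] docs/                                          
     [x] types.txt                                    
     [x] config.h                                     
   [x] data/                                          
     [x] tests/                                       
       [x] types.ts                                   
       [x] parser.js                                  
       [x] client.css                                 
       [x] parser.ts                                  
       [x] types.md                                   
     [x] index.h                                      
     [x] auth.md                                      
                                                      
                                                      
                                                      
                                                      
                                                      
                                                      
                                                      
                                                      
                                                      
                                                      


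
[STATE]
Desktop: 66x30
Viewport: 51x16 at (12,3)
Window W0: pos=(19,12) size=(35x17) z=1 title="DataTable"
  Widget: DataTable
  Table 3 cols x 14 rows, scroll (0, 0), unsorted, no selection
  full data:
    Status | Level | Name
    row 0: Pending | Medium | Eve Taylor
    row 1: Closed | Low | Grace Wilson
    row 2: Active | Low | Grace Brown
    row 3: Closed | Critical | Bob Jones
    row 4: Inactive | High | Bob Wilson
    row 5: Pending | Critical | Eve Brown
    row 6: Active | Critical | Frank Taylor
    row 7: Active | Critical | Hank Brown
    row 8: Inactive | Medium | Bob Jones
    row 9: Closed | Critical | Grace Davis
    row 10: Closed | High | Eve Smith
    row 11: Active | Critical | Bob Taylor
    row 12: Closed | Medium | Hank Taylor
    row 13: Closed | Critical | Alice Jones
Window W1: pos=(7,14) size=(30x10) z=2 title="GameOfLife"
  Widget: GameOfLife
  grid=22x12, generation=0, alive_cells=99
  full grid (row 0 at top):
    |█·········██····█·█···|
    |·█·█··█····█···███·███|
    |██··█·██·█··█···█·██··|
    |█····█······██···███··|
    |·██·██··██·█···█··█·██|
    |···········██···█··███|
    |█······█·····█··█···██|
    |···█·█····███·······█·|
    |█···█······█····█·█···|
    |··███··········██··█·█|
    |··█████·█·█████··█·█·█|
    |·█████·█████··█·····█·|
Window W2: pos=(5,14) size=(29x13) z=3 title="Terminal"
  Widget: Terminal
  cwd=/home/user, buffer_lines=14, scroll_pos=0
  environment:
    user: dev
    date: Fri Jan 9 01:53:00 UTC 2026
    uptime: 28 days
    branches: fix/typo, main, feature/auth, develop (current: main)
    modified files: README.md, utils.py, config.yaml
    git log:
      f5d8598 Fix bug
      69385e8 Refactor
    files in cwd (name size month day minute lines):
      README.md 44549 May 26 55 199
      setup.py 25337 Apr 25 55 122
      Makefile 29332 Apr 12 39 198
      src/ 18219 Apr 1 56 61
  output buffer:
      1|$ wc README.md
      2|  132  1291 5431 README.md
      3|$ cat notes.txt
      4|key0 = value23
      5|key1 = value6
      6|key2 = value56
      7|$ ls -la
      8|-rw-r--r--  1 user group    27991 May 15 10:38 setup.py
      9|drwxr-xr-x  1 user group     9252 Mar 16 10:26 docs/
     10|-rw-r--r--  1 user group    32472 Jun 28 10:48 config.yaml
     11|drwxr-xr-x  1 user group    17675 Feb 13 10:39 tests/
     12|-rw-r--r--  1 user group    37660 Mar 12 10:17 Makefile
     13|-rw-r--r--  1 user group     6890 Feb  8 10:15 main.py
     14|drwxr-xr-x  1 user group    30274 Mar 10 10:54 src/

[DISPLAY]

                                                   
                                                   
                                                   
                                                   
                                                   
                                                   
                                                   
                                                   
                                                   
       ┏━━━━━━━━━━━━━━━━━━━━━━━━━━━━━━━━━┓         
       ┃ DataTable                       ┃         
━━━━━━━━━━━━━━━━━━━━━┓━━┓────────────────┨         
nal                  ┃  ┃│Name           ┃         
─────────────────────┨──┨┼────────────   ┃         
EADME.md             ┃  ┃│Eve Taylor     ┃         
 1291 5431 README.md ┃  ┃│Grace Wilson   ┃         


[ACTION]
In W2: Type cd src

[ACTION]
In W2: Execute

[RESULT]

                                                   
                                                   
                                                   
                                                   
                                                   
                                                   
                                                   
                                                   
                                                   
       ┏━━━━━━━━━━━━━━━━━━━━━━━━━━━━━━━━━┓         
       ┃ DataTable                       ┃         
━━━━━━━━━━━━━━━━━━━━━┓━━┓────────────────┨         
nal                  ┃  ┃│Name           ┃         
─────────────────────┨──┨┼────────────   ┃         
xr-x  1 user group   ┃  ┃│Eve Taylor     ┃         
-r--  1 user group   ┃  ┃│Grace Wilson   ┃         


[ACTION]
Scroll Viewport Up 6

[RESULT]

                                                   
                                                   
                                                   
                                                   
                                                   
                                                   
                                                   
                                                   
                                                   
                                                   
                                                   
                                                   
       ┏━━━━━━━━━━━━━━━━━━━━━━━━━━━━━━━━━┓         
       ┃ DataTable                       ┃         
━━━━━━━━━━━━━━━━━━━━━┓━━┓────────────────┨         
nal                  ┃  ┃│Name           ┃         


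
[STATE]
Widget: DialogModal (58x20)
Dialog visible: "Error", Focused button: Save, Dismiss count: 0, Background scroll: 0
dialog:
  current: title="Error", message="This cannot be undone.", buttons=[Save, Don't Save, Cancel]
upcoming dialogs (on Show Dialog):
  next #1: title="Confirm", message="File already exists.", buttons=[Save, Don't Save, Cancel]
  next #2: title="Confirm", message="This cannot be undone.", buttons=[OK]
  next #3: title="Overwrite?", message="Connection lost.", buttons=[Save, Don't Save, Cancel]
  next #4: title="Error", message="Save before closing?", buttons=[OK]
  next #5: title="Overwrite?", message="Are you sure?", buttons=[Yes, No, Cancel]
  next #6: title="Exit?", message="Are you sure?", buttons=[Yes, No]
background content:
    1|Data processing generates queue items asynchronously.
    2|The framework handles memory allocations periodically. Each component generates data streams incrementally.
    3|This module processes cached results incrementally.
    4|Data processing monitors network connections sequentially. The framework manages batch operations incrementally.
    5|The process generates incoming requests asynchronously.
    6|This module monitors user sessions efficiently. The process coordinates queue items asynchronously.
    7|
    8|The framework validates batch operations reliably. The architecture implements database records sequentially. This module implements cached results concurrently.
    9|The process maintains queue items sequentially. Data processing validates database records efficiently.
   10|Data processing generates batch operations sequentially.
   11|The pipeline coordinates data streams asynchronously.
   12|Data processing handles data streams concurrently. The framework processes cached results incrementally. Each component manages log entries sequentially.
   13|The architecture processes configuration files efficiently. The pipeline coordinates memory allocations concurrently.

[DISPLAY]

Data processing generates queue items asynchronously.     
The framework handles memory allocations periodically. Eac
This module processes cached results incrementally.       
Data processing monitors network connections sequentially.
The process generates incoming requests asynchronously.   
This module monitors user sessions efficiently. The proces
                                                          
The framework┌──────────────────────────────┐ably. The arc
The process m│            Error             │y. Data proce
Data processi│    This cannot be undone.    │quentially.  
The pipeline │ [Save]  Don't Save   Cancel  │onously.     
Data processi└──────────────────────────────┘ntly. The fra
The architecture processes configuration files efficiently
                                                          
                                                          
                                                          
                                                          
                                                          
                                                          
                                                          


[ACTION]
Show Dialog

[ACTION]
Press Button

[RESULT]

Data processing generates queue items asynchronously.     
The framework handles memory allocations periodically. Eac
This module processes cached results incrementally.       
Data processing monitors network connections sequentially.
The process generates incoming requests asynchronously.   
This module monitors user sessions efficiently. The proces
                                                          
The framework validates batch operations reliably. The arc
The process maintains queue items sequentially. Data proce
Data processing generates batch operations sequentially.  
The pipeline coordinates data streams asynchronously.     
Data processing handles data streams concurrently. The fra
The architecture processes configuration files efficiently
                                                          
                                                          
                                                          
                                                          
                                                          
                                                          
                                                          


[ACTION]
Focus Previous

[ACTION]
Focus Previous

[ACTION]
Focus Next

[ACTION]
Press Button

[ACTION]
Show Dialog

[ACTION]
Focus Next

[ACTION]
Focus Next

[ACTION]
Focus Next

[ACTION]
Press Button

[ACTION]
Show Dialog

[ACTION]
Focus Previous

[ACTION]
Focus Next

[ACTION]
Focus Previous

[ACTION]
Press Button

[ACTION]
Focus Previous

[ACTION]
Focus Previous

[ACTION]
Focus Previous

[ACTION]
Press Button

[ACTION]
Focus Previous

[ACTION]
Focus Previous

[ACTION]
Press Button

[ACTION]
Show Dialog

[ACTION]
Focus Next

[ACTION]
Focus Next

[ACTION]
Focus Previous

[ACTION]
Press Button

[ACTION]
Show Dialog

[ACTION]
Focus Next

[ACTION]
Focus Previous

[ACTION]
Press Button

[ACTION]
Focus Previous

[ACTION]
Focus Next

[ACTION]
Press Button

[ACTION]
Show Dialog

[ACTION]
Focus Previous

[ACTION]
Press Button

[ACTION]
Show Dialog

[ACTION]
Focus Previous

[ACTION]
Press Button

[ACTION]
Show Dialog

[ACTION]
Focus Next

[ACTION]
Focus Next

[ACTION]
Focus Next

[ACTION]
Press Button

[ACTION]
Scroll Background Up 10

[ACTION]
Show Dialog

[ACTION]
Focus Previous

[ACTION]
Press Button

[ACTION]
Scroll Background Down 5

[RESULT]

This module monitors user sessions efficiently. The proces
                                                          
The framework validates batch operations reliably. The arc
The process maintains queue items sequentially. Data proce
Data processing generates batch operations sequentially.  
The pipeline coordinates data streams asynchronously.     
Data processing handles data streams concurrently. The fra
The architecture processes configuration files efficiently
                                                          
                                                          
                                                          
                                                          
                                                          
                                                          
                                                          
                                                          
                                                          
                                                          
                                                          
                                                          


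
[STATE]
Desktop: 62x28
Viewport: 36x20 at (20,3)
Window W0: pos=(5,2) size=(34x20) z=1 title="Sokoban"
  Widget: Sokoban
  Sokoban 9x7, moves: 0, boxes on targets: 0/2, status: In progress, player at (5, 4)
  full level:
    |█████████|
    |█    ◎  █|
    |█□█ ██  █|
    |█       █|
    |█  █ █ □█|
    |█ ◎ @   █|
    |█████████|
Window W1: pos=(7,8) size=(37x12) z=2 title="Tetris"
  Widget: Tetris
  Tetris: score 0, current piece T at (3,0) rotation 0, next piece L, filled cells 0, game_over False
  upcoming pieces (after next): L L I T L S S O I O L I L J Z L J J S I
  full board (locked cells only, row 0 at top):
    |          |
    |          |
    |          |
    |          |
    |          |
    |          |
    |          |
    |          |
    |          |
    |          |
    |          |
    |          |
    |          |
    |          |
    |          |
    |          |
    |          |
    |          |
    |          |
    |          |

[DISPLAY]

                  ┃                 
──────────────────┨                 
                  ┃                 
                  ┃                 
                  ┃                 
━━━━━━━━━━━━━━━━━━━━━━━┓            
                       ┃            
───────────────────────┨            
ext:                   ┃            
 ▒                     ┃            
▒▒                     ┃            
                       ┃            
                       ┃            
                       ┃            
core:                  ┃            
                       ┃            
━━━━━━━━━━━━━━━━━━━━━━━┛            
                  ┃                 
━━━━━━━━━━━━━━━━━━┛                 
                                    


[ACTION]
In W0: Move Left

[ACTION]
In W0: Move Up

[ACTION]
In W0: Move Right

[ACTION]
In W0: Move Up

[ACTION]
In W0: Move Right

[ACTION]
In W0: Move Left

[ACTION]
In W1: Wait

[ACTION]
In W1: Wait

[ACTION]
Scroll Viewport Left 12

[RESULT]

okoban                        ┃     
──────────────────────────────┨     
███████                       ┃     
   ◎  █                       ┃     
█ ██  █                       ┃     
━━━━━━━━━━━━━━━━━━━━━━━━━━━━━━━━━━━┓
 Tetris                            ┃
───────────────────────────────────┨
          │Next:                   ┃
          │  ▒                     ┃
          │▒▒▒                     ┃
          │                        ┃
          │                        ┃
          │                        ┃
          │Score:                  ┃
          │0                       ┃
━━━━━━━━━━━━━━━━━━━━━━━━━━━━━━━━━━━┛
                              ┃     
━━━━━━━━━━━━━━━━━━━━━━━━━━━━━━┛     
                                    


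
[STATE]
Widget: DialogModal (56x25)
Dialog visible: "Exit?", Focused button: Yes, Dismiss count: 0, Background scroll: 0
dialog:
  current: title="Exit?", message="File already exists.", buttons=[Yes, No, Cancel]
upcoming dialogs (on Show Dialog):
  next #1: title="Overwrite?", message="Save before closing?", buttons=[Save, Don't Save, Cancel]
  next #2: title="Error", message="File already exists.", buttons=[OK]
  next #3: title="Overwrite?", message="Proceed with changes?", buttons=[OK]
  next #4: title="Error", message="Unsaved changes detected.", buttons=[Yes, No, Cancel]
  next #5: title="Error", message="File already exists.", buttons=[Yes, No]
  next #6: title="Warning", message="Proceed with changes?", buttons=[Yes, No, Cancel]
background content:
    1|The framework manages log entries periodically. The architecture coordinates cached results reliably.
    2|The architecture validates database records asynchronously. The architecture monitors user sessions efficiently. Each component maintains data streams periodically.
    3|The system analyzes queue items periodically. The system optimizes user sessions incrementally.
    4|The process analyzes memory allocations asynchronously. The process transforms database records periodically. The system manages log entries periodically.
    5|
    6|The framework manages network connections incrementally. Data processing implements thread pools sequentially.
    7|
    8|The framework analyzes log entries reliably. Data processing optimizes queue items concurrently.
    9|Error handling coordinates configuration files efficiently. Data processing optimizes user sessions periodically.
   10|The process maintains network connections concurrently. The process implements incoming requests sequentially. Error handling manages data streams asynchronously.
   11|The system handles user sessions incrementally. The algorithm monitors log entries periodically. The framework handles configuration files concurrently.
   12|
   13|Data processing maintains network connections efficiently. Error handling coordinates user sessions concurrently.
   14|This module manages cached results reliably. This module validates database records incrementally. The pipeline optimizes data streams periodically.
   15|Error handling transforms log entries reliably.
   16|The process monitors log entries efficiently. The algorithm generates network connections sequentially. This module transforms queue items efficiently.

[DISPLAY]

The framework manages log entries periodically. The arch
The architecture validates database records asynchronous
The system analyzes queue items periodically. The system
The process analyzes memory allocations asynchronously. 
                                                        
The framework manages network connections incrementally.
                                                        
The framework analyzes log entries reliably. Data proces
Error handling coordinates configuration files efficient
The process maintains network connections concurrently. 
The system handl┌──────────────────────┐ntally. The algo
                │        Exit?         │                
Data processing │ File already exists. │tions efficientl
This module mana│ [Yes]  No   Cancel   │bly. This module
Error handling t└──────────────────────┘liably.         
The process monitors log entries efficiently. The algori
                                                        
                                                        
                                                        
                                                        
                                                        
                                                        
                                                        
                                                        
                                                        


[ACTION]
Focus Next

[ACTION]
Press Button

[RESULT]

The framework manages log entries periodically. The arch
The architecture validates database records asynchronous
The system analyzes queue items periodically. The system
The process analyzes memory allocations asynchronously. 
                                                        
The framework manages network connections incrementally.
                                                        
The framework analyzes log entries reliably. Data proces
Error handling coordinates configuration files efficient
The process maintains network connections concurrently. 
The system handles user sessions incrementally. The algo
                                                        
Data processing maintains network connections efficientl
This module manages cached results reliably. This module
Error handling transforms log entries reliably.         
The process monitors log entries efficiently. The algori
                                                        
                                                        
                                                        
                                                        
                                                        
                                                        
                                                        
                                                        
                                                        


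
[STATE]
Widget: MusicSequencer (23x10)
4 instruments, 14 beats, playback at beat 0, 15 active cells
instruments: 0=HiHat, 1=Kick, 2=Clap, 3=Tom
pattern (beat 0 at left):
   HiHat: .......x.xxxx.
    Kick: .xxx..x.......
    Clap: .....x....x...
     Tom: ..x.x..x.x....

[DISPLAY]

      ▼1234567890123   
 HiHat·······█·████·   
  Kick·███··█·······   
  Clap·····█····█···   
   Tom··█·█··█·█····   
                       
                       
                       
                       
                       


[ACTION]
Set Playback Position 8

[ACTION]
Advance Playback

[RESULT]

      012345678▼0123   
 HiHat·······█·████·   
  Kick·███··█·······   
  Clap·····█····█···   
   Tom··█·█··█·█····   
                       
                       
                       
                       
                       


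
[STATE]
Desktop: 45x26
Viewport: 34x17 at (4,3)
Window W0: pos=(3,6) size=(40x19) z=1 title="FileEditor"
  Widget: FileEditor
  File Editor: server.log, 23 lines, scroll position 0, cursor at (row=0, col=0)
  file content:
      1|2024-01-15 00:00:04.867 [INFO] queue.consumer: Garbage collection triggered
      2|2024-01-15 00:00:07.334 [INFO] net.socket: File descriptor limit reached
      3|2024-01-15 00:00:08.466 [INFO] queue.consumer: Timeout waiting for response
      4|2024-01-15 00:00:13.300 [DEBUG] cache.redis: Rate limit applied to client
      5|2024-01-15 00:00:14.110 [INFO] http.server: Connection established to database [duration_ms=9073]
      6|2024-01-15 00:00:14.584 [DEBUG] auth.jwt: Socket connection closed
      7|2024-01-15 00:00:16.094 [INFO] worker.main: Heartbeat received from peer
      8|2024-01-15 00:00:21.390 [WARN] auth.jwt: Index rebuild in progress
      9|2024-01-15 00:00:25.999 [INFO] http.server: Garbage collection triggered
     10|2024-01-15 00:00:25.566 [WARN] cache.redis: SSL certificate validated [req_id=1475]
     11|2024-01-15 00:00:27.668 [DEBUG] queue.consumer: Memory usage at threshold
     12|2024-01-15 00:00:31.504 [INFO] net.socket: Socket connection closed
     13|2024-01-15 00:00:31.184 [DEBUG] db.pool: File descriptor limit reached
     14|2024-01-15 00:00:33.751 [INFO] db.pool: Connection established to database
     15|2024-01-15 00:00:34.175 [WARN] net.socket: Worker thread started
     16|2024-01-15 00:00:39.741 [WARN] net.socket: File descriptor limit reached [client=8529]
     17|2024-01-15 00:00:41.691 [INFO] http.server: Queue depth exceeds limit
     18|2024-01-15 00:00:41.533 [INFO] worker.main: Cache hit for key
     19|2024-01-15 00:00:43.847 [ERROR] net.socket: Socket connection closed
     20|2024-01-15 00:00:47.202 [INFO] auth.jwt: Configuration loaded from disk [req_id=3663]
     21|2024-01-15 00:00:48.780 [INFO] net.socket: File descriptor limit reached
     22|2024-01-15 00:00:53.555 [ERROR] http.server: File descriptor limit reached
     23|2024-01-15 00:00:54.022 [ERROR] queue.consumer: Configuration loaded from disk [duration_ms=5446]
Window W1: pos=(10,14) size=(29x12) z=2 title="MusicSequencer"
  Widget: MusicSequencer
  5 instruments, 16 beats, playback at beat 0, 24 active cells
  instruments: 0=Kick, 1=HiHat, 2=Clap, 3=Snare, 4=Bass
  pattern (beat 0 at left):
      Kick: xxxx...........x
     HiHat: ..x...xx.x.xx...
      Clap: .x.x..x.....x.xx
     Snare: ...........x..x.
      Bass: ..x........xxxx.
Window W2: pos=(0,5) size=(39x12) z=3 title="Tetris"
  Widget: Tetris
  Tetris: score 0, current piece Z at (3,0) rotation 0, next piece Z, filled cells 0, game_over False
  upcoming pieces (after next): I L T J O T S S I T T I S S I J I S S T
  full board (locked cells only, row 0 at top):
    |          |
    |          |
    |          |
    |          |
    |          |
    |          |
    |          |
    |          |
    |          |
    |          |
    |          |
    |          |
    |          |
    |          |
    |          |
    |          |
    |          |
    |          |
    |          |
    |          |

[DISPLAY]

                                  
                                  
━━━━━━━━━━━━━━━━━━━━━━━━━━━━━━━━━━
tris                              
──────────────────────────────────
       │Next:                     
       │▓▓                        
       │ ▓▓                       
       │                          
       │                          
       │                          
       │Score:                    
       │0                         
━━━━━━━━━━━━━━━━━━━━━━━━━━━━━━━━━━
2024-0┃      ▼123456789012345     
2024-0┃  Kick████···········█     
2024-0┃ HiHat··█···██·█·██···     


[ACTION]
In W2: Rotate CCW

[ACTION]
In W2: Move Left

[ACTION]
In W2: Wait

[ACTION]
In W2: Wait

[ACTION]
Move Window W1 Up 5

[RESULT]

                                  
                                  
━━━━━━━━━━━━━━━━━━━━━━━━━━━━━━━━━━
tris                              
──────────────────────────────────
       │Next:                     
       │▓▓                        
       │ ▓▓                       
       │                          
       │                          
       │                          
       │Score:                    
       │0                         
━━━━━━━━━━━━━━━━━━━━━━━━━━━━━━━━━━
2024-0┃  Bass··█········████·     
2024-0┃                           
2024-0┃                           


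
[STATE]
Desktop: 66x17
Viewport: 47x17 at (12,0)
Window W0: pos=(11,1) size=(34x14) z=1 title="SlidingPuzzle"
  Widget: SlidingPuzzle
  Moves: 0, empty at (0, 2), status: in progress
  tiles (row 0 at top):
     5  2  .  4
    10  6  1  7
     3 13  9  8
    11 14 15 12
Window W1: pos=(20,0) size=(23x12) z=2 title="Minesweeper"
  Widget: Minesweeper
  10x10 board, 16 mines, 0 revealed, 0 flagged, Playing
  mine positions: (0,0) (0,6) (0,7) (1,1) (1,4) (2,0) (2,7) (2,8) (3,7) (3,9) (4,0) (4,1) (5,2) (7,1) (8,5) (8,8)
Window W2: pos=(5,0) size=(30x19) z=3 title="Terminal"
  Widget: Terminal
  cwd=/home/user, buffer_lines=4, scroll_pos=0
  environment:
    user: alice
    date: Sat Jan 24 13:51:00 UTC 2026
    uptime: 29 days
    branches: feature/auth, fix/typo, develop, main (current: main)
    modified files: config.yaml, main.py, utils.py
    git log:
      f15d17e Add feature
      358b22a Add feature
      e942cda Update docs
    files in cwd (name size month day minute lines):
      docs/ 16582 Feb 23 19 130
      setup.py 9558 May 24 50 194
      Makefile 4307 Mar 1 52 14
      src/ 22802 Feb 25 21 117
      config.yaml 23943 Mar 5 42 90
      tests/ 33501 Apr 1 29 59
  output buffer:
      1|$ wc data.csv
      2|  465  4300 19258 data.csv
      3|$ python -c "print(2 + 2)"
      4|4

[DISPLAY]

━━━━━━━━━━━━━━━━━━━━━━┓━━━━━━━┓                
nal                   ┃       ┃━┓              
──────────────────────┨───────┨ ┃              
ata.csv               ┃       ┃─┨              
 4300 19258 data.csv  ┃       ┃ ┃              
on -c "print(2 + 2)"  ┃       ┃ ┃              
                      ┃       ┃ ┃              
                      ┃       ┃ ┃              
                      ┃       ┃ ┃              
                      ┃       ┃ ┃              
                      ┃       ┃ ┃              
                      ┃━━━━━━━┛ ┃              
                      ┃         ┃              
                      ┃         ┃              
                      ┃━━━━━━━━━┛              
                      ┃                        
                      ┃                        


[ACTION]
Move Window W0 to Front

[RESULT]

━━━━━━━━━━━━━━━━━━━━━━┓━━━━━━━┓                
━━━━━━━━━━━━━━━━━━━━━━━━━━━━━━━━┓              
 SlidingPuzzle                  ┃              
────────────────────────────────┨              
┌────┬────┬────┬────┐           ┃              
│  5 │  2 │    │  4 │           ┃              
├────┼────┼────┼────┤           ┃              
│ 10 │  6 │  1 │  7 │           ┃              
├────┼────┼────┼────┤           ┃              
│  3 │ 13 │  9 │  8 │           ┃              
├────┼────┼────┼────┤           ┃              
│ 11 │ 14 │ 15 │ 12 │           ┃              
└────┴────┴────┴────┘           ┃              
Moves: 0                        ┃              
━━━━━━━━━━━━━━━━━━━━━━━━━━━━━━━━┛              
                      ┃                        
                      ┃                        


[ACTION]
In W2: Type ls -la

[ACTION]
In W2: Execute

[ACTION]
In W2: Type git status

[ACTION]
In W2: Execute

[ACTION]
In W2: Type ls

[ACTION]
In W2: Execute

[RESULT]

━━━━━━━━━━━━━━━━━━━━━━┓━━━━━━━┓                
━━━━━━━━━━━━━━━━━━━━━━━━━━━━━━━━┓              
 SlidingPuzzle                  ┃              
────────────────────────────────┨              
┌────┬────┬────┬────┐           ┃              
│  5 │  2 │    │  4 │           ┃              
├────┼────┼────┼────┤           ┃              
│ 10 │  6 │  1 │  7 │           ┃              
├────┼────┼────┼────┤           ┃              
│  3 │ 13 │  9 │  8 │           ┃              
├────┼────┼────┼────┤           ┃              
│ 11 │ 14 │ 15 │ 12 │           ┃              
└────┴────┴────┴────┘           ┃              
Moves: 0                        ┃              
━━━━━━━━━━━━━━━━━━━━━━━━━━━━━━━━┛              
                      ┃                        
 setup.py  Makefile  s┃                        
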